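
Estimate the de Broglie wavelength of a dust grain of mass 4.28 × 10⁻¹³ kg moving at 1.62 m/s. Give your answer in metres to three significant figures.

λ = 9.56 × 10⁻²² m

p = mv = 4.28 × 10⁻¹³ × 1.62 = 6.934 × 10⁻¹³ kg·m/s.
λ = h/p = 6.626 × 10⁻³⁴ / 6.934 × 10⁻¹³ = 9.56 × 10⁻²² m.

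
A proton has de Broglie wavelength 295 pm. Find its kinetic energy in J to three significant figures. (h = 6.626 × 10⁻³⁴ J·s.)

p = h/λ = 6.626 × 10⁻³⁴ / 2.950 × 10⁻¹⁰ = 2.246 × 10⁻²⁴ kg·m/s.
KE = p²/(2m) = (2.246 × 10⁻²⁴)² / (2 × 1.673 × 10⁻²⁷) = 1.508 × 10⁻²¹ J = 1.51 × 10⁻²¹ J.

KE = 1.51 × 10⁻²¹ J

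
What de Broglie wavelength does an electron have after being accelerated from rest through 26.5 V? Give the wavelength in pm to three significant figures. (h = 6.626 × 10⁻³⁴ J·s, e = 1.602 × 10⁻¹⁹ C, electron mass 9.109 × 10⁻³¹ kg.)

λ = 238 pm

KE = eV = 1.602 × 10⁻¹⁹ × 26.50 = 4.245 × 10⁻¹⁸ J.
p = √(2mKE) = √(2 × 9.109 × 10⁻³¹ × 4.245 × 10⁻¹⁸) = 2.781 × 10⁻²⁴ kg·m/s.
λ = h/p = 6.626 × 10⁻³⁴ / 2.781 × 10⁻²⁴ = 2.38 × 10⁻¹⁰ m = 238 pm.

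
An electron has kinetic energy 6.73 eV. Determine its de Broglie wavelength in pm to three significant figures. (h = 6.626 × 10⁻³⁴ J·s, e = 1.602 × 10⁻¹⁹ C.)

KE = 6.73 eV = 1.078 × 10⁻¹⁸ J.
p = √(2mKE) = √(2 × 9.109 × 10⁻³¹ × 1.078 × 10⁻¹⁸) = 1.401 × 10⁻²⁴ kg·m/s.
λ = h/p = 6.626 × 10⁻³⁴ / 1.401 × 10⁻²⁴ = 4.73 × 10⁻¹⁰ m = 473 pm.

λ = 473 pm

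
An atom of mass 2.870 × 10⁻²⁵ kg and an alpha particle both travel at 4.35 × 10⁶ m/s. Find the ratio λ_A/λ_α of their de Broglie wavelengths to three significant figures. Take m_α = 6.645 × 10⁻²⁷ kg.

λ_A/λ_α = 0.0232

At fixed v, p = mv so λ = h/(mv) ∝ 1/m.
λ_A/λ_α = m_α/m_A = 6.645 × 10⁻²⁷/2.870 × 10⁻²⁵ = 0.0232.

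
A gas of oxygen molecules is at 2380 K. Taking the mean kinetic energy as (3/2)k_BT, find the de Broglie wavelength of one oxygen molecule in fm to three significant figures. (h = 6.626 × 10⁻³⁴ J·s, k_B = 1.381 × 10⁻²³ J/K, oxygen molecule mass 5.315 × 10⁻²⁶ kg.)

λ = 9150 fm

KE = (3/2)k_BT = 1.5 × 1.381 × 10⁻²³ × 2380 = 4.930 × 10⁻²⁰ J.
p = √(2mKE) = √(2 × 5.315 × 10⁻²⁶ × 4.930 × 10⁻²⁰) = 7.239 × 10⁻²³ kg·m/s.
λ = h/p = 9.15 × 10⁻¹² m = 9150 fm.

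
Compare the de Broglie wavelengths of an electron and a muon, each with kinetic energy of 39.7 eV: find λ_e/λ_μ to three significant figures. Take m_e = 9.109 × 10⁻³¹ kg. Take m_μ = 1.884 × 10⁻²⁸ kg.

At fixed KE, p = √(2mKE) so λ = h/p ∝ 1/√m.
λ_e/λ_μ = √(m_μ/m_e) = √(1.884 × 10⁻²⁸/9.109 × 10⁻³¹) = √(206.8) = 14.4.

λ_e/λ_μ = 14.4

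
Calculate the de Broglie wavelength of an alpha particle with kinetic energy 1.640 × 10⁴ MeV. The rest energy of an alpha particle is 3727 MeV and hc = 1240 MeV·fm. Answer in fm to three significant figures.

Total energy E = KE + m₀c² = 1.640 × 10⁴ + 3727 = 20127 MeV.
(pc)² = E² − (m₀c²)² = (20127)² − (3727)² = 3.912 × 10⁸ MeV², so pc = 1.978 × 10⁴ MeV.
λ = hc/(pc) = 1240 MeV·fm / 1.978 × 10⁴ MeV = 0.0627 fm.

λ = 0.0627 fm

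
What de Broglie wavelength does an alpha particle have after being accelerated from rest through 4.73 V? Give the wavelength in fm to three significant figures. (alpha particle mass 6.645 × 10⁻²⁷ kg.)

KE = 2eV = 2 × 1.602 × 10⁻¹⁹ × 4.730 = 1.515 × 10⁻¹⁸ J.
p = √(2mKE) = √(2 × 6.645 × 10⁻²⁷ × 1.515 × 10⁻¹⁸) = 1.419 × 10⁻²² kg·m/s.
λ = h/p = 6.626 × 10⁻³⁴ / 1.419 × 10⁻²² = 4.67 × 10⁻¹² m = 4670 fm.

λ = 4670 fm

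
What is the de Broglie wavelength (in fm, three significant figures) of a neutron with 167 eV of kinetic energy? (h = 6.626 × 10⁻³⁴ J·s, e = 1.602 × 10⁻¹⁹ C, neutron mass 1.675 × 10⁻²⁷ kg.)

λ = 2210 fm

KE = 167 eV = 2.675 × 10⁻¹⁷ J.
p = √(2mKE) = √(2 × 1.675 × 10⁻²⁷ × 2.675 × 10⁻¹⁷) = 2.994 × 10⁻²² kg·m/s.
λ = h/p = 6.626 × 10⁻³⁴ / 2.994 × 10⁻²² = 2.21 × 10⁻¹² m = 2210 fm.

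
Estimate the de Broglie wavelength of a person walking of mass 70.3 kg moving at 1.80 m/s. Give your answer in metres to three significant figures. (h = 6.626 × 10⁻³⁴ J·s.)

p = mv = 70.3 × 1.80 = 1.265 × 10² kg·m/s.
λ = h/p = 6.626 × 10⁻³⁴ / 1.265 × 10² = 5.24 × 10⁻³⁶ m.

λ = 5.24 × 10⁻³⁶ m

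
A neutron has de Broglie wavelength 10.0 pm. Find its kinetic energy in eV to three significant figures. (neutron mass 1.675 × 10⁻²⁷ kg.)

KE = 8.18 eV

p = h/λ = 6.626 × 10⁻³⁴ / 1.000 × 10⁻¹¹ = 6.626 × 10⁻²³ kg·m/s.
KE = p²/(2m) = (6.626 × 10⁻²³)² / (2 × 1.675 × 10⁻²⁷) = 1.311 × 10⁻¹⁸ J = 8.18 eV.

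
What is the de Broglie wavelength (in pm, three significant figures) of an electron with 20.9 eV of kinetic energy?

KE = 20.9 eV = 3.348 × 10⁻¹⁸ J.
p = √(2mKE) = √(2 × 9.109 × 10⁻³¹ × 3.348 × 10⁻¹⁸) = 2.470 × 10⁻²⁴ kg·m/s.
λ = h/p = 6.626 × 10⁻³⁴ / 2.470 × 10⁻²⁴ = 2.68 × 10⁻¹⁰ m = 268 pm.

λ = 268 pm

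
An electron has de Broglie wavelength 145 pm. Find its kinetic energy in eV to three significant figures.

KE = 71.5 eV

p = h/λ = 6.626 × 10⁻³⁴ / 1.450 × 10⁻¹⁰ = 4.570 × 10⁻²⁴ kg·m/s.
KE = p²/(2m) = (4.570 × 10⁻²⁴)² / (2 × 9.109 × 10⁻³¹) = 1.146 × 10⁻¹⁷ J = 71.5 eV.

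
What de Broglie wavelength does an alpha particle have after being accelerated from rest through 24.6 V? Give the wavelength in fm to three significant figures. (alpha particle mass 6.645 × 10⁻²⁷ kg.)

λ = 2050 fm

KE = 2eV = 2 × 1.602 × 10⁻¹⁹ × 24.60 = 7.882 × 10⁻¹⁸ J.
p = √(2mKE) = √(2 × 6.645 × 10⁻²⁷ × 7.882 × 10⁻¹⁸) = 3.237 × 10⁻²² kg·m/s.
λ = h/p = 6.626 × 10⁻³⁴ / 3.237 × 10⁻²² = 2.05 × 10⁻¹² m = 2050 fm.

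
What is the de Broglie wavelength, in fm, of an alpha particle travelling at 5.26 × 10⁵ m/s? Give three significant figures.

p = mv = 6.645 × 10⁻²⁷ × 5.26 × 10⁵ = 3.495 × 10⁻²¹ kg·m/s.
λ = h/p = 6.626 × 10⁻³⁴ / 3.495 × 10⁻²¹ = 1.90 × 10⁻¹³ m = 190 fm.

λ = 190 fm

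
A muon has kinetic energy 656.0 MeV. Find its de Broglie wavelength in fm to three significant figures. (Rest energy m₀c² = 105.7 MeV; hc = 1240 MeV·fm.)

λ = 1.64 fm

Total energy E = KE + m₀c² = 656.0 + 105.7 = 761.7 MeV.
(pc)² = E² − (m₀c²)² = (761.7)² − (105.7)² = 5.690 × 10⁵ MeV², so pc = 754.3 MeV.
λ = hc/(pc) = 1240 MeV·fm / 754.3 MeV = 1.64 fm.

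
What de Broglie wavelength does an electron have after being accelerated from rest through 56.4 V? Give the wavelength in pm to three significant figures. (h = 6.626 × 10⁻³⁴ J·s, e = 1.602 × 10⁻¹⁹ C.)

KE = eV = 1.602 × 10⁻¹⁹ × 56.40 = 9.035 × 10⁻¹⁸ J.
p = √(2mKE) = √(2 × 9.109 × 10⁻³¹ × 9.035 × 10⁻¹⁸) = 4.057 × 10⁻²⁴ kg·m/s.
λ = h/p = 6.626 × 10⁻³⁴ / 4.057 × 10⁻²⁴ = 1.63 × 10⁻¹⁰ m = 163 pm.

λ = 163 pm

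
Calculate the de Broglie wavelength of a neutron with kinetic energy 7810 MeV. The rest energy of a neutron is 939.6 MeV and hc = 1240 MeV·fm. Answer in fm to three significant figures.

Total energy E = KE + m₀c² = 7810 + 939.6 = 8749.6 MeV.
(pc)² = E² − (m₀c²)² = (8749.6)² − (939.6)² = 7.567 × 10⁷ MeV², so pc = 8699 MeV.
λ = hc/(pc) = 1240 MeV·fm / 8699 MeV = 0.143 fm.

λ = 0.143 fm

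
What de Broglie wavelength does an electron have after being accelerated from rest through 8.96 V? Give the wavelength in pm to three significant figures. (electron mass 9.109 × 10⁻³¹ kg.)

KE = eV = 1.602 × 10⁻¹⁹ × 8.960 = 1.435 × 10⁻¹⁸ J.
p = √(2mKE) = √(2 × 9.109 × 10⁻³¹ × 1.435 × 10⁻¹⁸) = 1.617 × 10⁻²⁴ kg·m/s.
λ = h/p = 6.626 × 10⁻³⁴ / 1.617 × 10⁻²⁴ = 4.10 × 10⁻¹⁰ m = 410 pm.

λ = 410 pm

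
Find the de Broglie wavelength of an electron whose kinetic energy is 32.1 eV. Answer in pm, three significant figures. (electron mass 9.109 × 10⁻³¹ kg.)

λ = 216 pm

KE = 32.1 eV = 5.142 × 10⁻¹⁸ J.
p = √(2mKE) = √(2 × 9.109 × 10⁻³¹ × 5.142 × 10⁻¹⁸) = 3.061 × 10⁻²⁴ kg·m/s.
λ = h/p = 6.626 × 10⁻³⁴ / 3.061 × 10⁻²⁴ = 2.16 × 10⁻¹⁰ m = 216 pm.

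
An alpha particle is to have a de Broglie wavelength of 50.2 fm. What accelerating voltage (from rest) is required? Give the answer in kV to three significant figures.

V = 40.9 kV

p = h/λ = 6.626 × 10⁻³⁴ / 5.020 × 10⁻¹⁴ = 1.320 × 10⁻²⁰ kg·m/s.
KE = p²/(2m) = 1.311 × 10⁻¹⁴ J.
V = KE/2e = 1.311 × 10⁻¹⁴ / (2 × 1.602 × 10⁻¹⁹) = 40.9 kV.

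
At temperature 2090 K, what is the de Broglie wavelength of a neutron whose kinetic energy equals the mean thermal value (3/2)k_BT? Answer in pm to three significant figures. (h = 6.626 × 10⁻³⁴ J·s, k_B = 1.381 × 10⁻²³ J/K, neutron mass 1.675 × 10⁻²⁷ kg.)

KE = (3/2)k_BT = 1.5 × 1.381 × 10⁻²³ × 2090 = 4.329 × 10⁻²⁰ J.
p = √(2mKE) = √(2 × 1.675 × 10⁻²⁷ × 4.329 × 10⁻²⁰) = 1.204 × 10⁻²³ kg·m/s.
λ = h/p = 5.50 × 10⁻¹¹ m = 55.0 pm.

λ = 55.0 pm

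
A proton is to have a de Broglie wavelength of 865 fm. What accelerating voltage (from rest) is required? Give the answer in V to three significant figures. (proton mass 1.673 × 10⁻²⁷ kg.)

p = h/λ = 6.626 × 10⁻³⁴ / 8.650 × 10⁻¹³ = 7.660 × 10⁻²² kg·m/s.
KE = p²/(2m) = 1.754 × 10⁻¹⁶ J.
V = KE/e = 1.754 × 10⁻¹⁶ / (1.602 × 10⁻¹⁹) = 1090 V.

V = 1090 V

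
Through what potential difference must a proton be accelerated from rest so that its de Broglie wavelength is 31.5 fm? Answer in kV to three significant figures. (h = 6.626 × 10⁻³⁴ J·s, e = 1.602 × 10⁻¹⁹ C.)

V = 825 kV

p = h/λ = 6.626 × 10⁻³⁴ / 3.150 × 10⁻¹⁴ = 2.103 × 10⁻²⁰ kg·m/s.
KE = p²/(2m) = 1.322 × 10⁻¹³ J.
V = KE/e = 1.322 × 10⁻¹³ / (1.602 × 10⁻¹⁹) = 825 kV.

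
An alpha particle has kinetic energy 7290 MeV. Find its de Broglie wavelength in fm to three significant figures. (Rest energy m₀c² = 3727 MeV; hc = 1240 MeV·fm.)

Total energy E = KE + m₀c² = 7290 + 3727 = 11017 MeV.
(pc)² = E² − (m₀c²)² = (11017)² − (3727)² = 1.075 × 10⁸ MeV², so pc = 1.037 × 10⁴ MeV.
λ = hc/(pc) = 1240 MeV·fm / 1.037 × 10⁴ MeV = 0.120 fm.

λ = 0.120 fm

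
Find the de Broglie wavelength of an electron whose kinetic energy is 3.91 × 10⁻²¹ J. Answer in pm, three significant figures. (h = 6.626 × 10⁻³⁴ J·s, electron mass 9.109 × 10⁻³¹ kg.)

λ = 7850 pm

p = √(2mKE) = √(2 × 9.109 × 10⁻³¹ × 3.910 × 10⁻²¹) = 8.440 × 10⁻²⁶ kg·m/s.
λ = h/p = 6.626 × 10⁻³⁴ / 8.440 × 10⁻²⁶ = 7.85 × 10⁻⁹ m = 7850 pm.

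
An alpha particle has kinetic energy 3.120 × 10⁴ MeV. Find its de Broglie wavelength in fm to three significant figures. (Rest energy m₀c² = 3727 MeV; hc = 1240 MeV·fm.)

Total energy E = KE + m₀c² = 3.120 × 10⁴ + 3727 = 34927 MeV.
(pc)² = E² − (m₀c²)² = (34927)² − (3727)² = 1.206 × 10⁹ MeV², so pc = 3.473 × 10⁴ MeV.
λ = hc/(pc) = 1240 MeV·fm / 3.473 × 10⁴ MeV = 0.0357 fm.

λ = 0.0357 fm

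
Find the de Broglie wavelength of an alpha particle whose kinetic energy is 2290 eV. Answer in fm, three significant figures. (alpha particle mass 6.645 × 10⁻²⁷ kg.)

KE = 2290 eV = 3.669 × 10⁻¹⁶ J.
p = √(2mKE) = √(2 × 6.645 × 10⁻²⁷ × 3.669 × 10⁻¹⁶) = 2.208 × 10⁻²¹ kg·m/s.
λ = h/p = 6.626 × 10⁻³⁴ / 2.208 × 10⁻²¹ = 3.00 × 10⁻¹³ m = 300 fm.

λ = 300 fm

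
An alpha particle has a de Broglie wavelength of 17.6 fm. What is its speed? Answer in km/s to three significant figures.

p = h/λ = 6.626 × 10⁻³⁴ / 1.760 × 10⁻¹⁴ = 3.765 × 10⁻²⁰ kg·m/s.
v = p/m = 3.765 × 10⁻²⁰ / 6.645 × 10⁻²⁷ = 5.67 × 10⁶ m/s = 5670 km/s.

v = 5670 km/s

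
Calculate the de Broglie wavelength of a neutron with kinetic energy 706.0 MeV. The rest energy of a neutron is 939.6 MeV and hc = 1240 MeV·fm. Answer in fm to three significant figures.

Total energy E = KE + m₀c² = 706.0 + 939.6 = 1645.6 MeV.
(pc)² = E² − (m₀c²)² = (1645.6)² − (939.6)² = 1.825 × 10⁶ MeV², so pc = 1351 MeV.
λ = hc/(pc) = 1240 MeV·fm / 1351 MeV = 0.918 fm.

λ = 0.918 fm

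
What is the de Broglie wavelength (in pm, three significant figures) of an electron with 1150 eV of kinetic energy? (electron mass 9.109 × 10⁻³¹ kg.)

KE = 1150 eV = 1.842 × 10⁻¹⁶ J.
p = √(2mKE) = √(2 × 9.109 × 10⁻³¹ × 1.842 × 10⁻¹⁶) = 1.832 × 10⁻²³ kg·m/s.
λ = h/p = 6.626 × 10⁻³⁴ / 1.832 × 10⁻²³ = 3.62 × 10⁻¹¹ m = 36.2 pm.

λ = 36.2 pm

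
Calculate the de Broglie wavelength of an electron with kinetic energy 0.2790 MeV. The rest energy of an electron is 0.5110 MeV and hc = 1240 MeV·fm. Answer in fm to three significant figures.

Total energy E = KE + m₀c² = 0.2790 + 0.5110 = 0.7900 MeV.
(pc)² = E² − (m₀c²)² = (0.7900)² − (0.5110)² = 0.3630 MeV², so pc = 0.6025 MeV.
λ = hc/(pc) = 1240 MeV·fm / 0.6025 MeV = 2060 fm.

λ = 2060 fm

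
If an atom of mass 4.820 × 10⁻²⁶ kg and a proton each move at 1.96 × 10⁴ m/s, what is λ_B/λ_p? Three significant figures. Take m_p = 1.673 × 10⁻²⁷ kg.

λ_B/λ_p = 0.0347

At fixed v, p = mv so λ = h/(mv) ∝ 1/m.
λ_B/λ_p = m_p/m_B = 1.673 × 10⁻²⁷/4.820 × 10⁻²⁶ = 0.0347.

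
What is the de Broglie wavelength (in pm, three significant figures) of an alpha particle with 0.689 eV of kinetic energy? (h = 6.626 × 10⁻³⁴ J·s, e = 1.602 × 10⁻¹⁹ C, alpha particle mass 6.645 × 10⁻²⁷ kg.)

λ = 17.3 pm

KE = 0.689 eV = 1.104 × 10⁻¹⁹ J.
p = √(2mKE) = √(2 × 6.645 × 10⁻²⁷ × 1.104 × 10⁻¹⁹) = 3.830 × 10⁻²³ kg·m/s.
λ = h/p = 6.626 × 10⁻³⁴ / 3.830 × 10⁻²³ = 1.73 × 10⁻¹¹ m = 17.3 pm.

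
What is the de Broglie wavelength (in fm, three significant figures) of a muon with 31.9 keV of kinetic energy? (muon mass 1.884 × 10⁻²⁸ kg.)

KE = 31.9 keV = 5.110 × 10⁻¹⁵ J.
p = √(2mKE) = √(2 × 1.884 × 10⁻²⁸ × 5.110 × 10⁻¹⁵) = 1.388 × 10⁻²¹ kg·m/s.
λ = h/p = 6.626 × 10⁻³⁴ / 1.388 × 10⁻²¹ = 4.77 × 10⁻¹³ m = 477 fm.

λ = 477 fm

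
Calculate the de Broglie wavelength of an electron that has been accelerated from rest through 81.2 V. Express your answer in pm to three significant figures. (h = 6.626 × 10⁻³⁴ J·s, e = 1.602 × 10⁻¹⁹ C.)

λ = 136 pm

KE = eV = 1.602 × 10⁻¹⁹ × 81.20 = 1.301 × 10⁻¹⁷ J.
p = √(2mKE) = √(2 × 9.109 × 10⁻³¹ × 1.301 × 10⁻¹⁷) = 4.868 × 10⁻²⁴ kg·m/s.
λ = h/p = 6.626 × 10⁻³⁴ / 4.868 × 10⁻²⁴ = 1.36 × 10⁻¹⁰ m = 136 pm.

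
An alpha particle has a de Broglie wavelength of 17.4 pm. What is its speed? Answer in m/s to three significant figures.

p = h/λ = 6.626 × 10⁻³⁴ / 1.740 × 10⁻¹¹ = 3.808 × 10⁻²³ kg·m/s.
v = p/m = 3.808 × 10⁻²³ / 6.645 × 10⁻²⁷ = 5.73 × 10³ m/s = 5730 m/s.

v = 5730 m/s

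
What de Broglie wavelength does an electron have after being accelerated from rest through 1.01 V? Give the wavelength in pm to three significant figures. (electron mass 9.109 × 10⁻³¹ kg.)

λ = 1220 pm

KE = eV = 1.602 × 10⁻¹⁹ × 1.010 = 1.618 × 10⁻¹⁹ J.
p = √(2mKE) = √(2 × 9.109 × 10⁻³¹ × 1.618 × 10⁻¹⁹) = 5.429 × 10⁻²⁵ kg·m/s.
λ = h/p = 6.626 × 10⁻³⁴ / 5.429 × 10⁻²⁵ = 1.22 × 10⁻⁹ m = 1220 pm.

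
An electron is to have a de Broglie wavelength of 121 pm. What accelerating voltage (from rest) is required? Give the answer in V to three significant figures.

V = 103 V

p = h/λ = 6.626 × 10⁻³⁴ / 1.210 × 10⁻¹⁰ = 5.476 × 10⁻²⁴ kg·m/s.
KE = p²/(2m) = 1.646 × 10⁻¹⁷ J.
V = KE/e = 1.646 × 10⁻¹⁷ / (1.602 × 10⁻¹⁹) = 103 V.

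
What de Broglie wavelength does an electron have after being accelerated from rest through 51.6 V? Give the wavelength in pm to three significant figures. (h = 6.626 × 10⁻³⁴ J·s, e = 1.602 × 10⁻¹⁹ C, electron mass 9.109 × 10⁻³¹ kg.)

KE = eV = 1.602 × 10⁻¹⁹ × 51.60 = 8.266 × 10⁻¹⁸ J.
p = √(2mKE) = √(2 × 9.109 × 10⁻³¹ × 8.266 × 10⁻¹⁸) = 3.881 × 10⁻²⁴ kg·m/s.
λ = h/p = 6.626 × 10⁻³⁴ / 3.881 × 10⁻²⁴ = 1.71 × 10⁻¹⁰ m = 171 pm.

λ = 171 pm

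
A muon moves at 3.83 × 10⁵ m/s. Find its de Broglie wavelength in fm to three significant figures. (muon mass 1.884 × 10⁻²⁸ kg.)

p = mv = 1.884 × 10⁻²⁸ × 3.83 × 10⁵ = 7.216 × 10⁻²³ kg·m/s.
λ = h/p = 6.626 × 10⁻³⁴ / 7.216 × 10⁻²³ = 9.18 × 10⁻¹² m = 9180 fm.

λ = 9180 fm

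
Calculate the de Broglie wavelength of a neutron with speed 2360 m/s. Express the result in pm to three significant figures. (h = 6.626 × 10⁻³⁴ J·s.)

p = mv = 1.675 × 10⁻²⁷ × 2360 = 3.953 × 10⁻²⁴ kg·m/s.
λ = h/p = 6.626 × 10⁻³⁴ / 3.953 × 10⁻²⁴ = 1.68 × 10⁻¹⁰ m = 168 pm.

λ = 168 pm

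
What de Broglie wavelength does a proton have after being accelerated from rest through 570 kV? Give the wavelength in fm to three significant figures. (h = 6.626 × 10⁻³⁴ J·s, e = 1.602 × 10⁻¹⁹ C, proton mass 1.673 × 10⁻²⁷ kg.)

KE = eV = 1.602 × 10⁻¹⁹ × 5.700 × 10⁵ = 9.131 × 10⁻¹⁴ J.
p = √(2mKE) = √(2 × 1.673 × 10⁻²⁷ × 9.131 × 10⁻¹⁴) = 1.748 × 10⁻²⁰ kg·m/s.
λ = h/p = 6.626 × 10⁻³⁴ / 1.748 × 10⁻²⁰ = 3.79 × 10⁻¹⁴ m = 37.9 fm.

λ = 37.9 fm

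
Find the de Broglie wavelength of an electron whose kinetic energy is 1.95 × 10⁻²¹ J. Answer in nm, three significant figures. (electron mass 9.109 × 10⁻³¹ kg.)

p = √(2mKE) = √(2 × 9.109 × 10⁻³¹ × 1.950 × 10⁻²¹) = 5.960 × 10⁻²⁶ kg·m/s.
λ = h/p = 6.626 × 10⁻³⁴ / 5.960 × 10⁻²⁶ = 1.11 × 10⁻⁸ m = 11.1 nm.

λ = 11.1 nm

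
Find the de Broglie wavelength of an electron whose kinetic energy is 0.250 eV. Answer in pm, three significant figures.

λ = 2450 pm

KE = 0.250 eV = 4.005 × 10⁻²⁰ J.
p = √(2mKE) = √(2 × 9.109 × 10⁻³¹ × 4.005 × 10⁻²⁰) = 2.701 × 10⁻²⁵ kg·m/s.
λ = h/p = 6.626 × 10⁻³⁴ / 2.701 × 10⁻²⁵ = 2.45 × 10⁻⁹ m = 2450 pm.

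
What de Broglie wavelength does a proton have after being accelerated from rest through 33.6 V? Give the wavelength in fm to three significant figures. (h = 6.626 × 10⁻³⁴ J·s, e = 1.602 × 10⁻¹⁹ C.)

KE = eV = 1.602 × 10⁻¹⁹ × 33.60 = 5.383 × 10⁻¹⁸ J.
p = √(2mKE) = √(2 × 1.673 × 10⁻²⁷ × 5.383 × 10⁻¹⁸) = 1.342 × 10⁻²² kg·m/s.
λ = h/p = 6.626 × 10⁻³⁴ / 1.342 × 10⁻²² = 4.94 × 10⁻¹² m = 4940 fm.

λ = 4940 fm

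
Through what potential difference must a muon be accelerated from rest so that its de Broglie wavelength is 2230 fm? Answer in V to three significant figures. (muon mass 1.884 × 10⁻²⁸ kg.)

V = 1460 V

p = h/λ = 6.626 × 10⁻³⁴ / 2.230 × 10⁻¹² = 2.971 × 10⁻²² kg·m/s.
KE = p²/(2m) = 2.343 × 10⁻¹⁶ J.
V = KE/e = 2.343 × 10⁻¹⁶ / (1.602 × 10⁻¹⁹) = 1460 V.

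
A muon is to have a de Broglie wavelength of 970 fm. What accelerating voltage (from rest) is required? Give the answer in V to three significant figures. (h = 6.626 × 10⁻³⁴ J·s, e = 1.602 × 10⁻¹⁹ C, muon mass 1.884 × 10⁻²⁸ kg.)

V = 7730 V

p = h/λ = 6.626 × 10⁻³⁴ / 9.700 × 10⁻¹³ = 6.831 × 10⁻²² kg·m/s.
KE = p²/(2m) = 1.238 × 10⁻¹⁵ J.
V = KE/e = 1.238 × 10⁻¹⁵ / (1.602 × 10⁻¹⁹) = 7730 V.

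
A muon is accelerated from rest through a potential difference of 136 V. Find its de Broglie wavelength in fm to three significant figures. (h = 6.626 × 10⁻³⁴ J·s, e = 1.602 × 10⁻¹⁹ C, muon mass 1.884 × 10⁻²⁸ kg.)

λ = 7310 fm

KE = eV = 1.602 × 10⁻¹⁹ × 136.0 = 2.179 × 10⁻¹⁷ J.
p = √(2mKE) = √(2 × 1.884 × 10⁻²⁸ × 2.179 × 10⁻¹⁷) = 9.061 × 10⁻²³ kg·m/s.
λ = h/p = 6.626 × 10⁻³⁴ / 9.061 × 10⁻²³ = 7.31 × 10⁻¹² m = 7310 fm.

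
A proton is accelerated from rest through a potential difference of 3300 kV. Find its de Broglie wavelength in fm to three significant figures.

λ = 15.8 fm

KE = eV = 1.602 × 10⁻¹⁹ × 3.300 × 10⁶ = 5.287 × 10⁻¹³ J.
p = √(2mKE) = √(2 × 1.673 × 10⁻²⁷ × 5.287 × 10⁻¹³) = 4.206 × 10⁻²⁰ kg·m/s.
λ = h/p = 6.626 × 10⁻³⁴ / 4.206 × 10⁻²⁰ = 1.58 × 10⁻¹⁴ m = 15.8 fm.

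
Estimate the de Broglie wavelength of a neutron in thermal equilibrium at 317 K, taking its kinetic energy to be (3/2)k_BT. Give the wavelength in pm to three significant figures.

KE = (3/2)k_BT = 1.5 × 1.381 × 10⁻²³ × 317 = 6.567 × 10⁻²¹ J.
p = √(2mKE) = √(2 × 1.675 × 10⁻²⁷ × 6.567 × 10⁻²¹) = 4.690 × 10⁻²⁴ kg·m/s.
λ = h/p = 1.41 × 10⁻¹⁰ m = 141 pm.

λ = 141 pm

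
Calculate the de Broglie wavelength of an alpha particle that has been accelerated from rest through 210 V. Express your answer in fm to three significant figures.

KE = 2eV = 2 × 1.602 × 10⁻¹⁹ × 210.0 = 6.728 × 10⁻¹⁷ J.
p = √(2mKE) = √(2 × 6.645 × 10⁻²⁷ × 6.728 × 10⁻¹⁷) = 9.456 × 10⁻²² kg·m/s.
λ = h/p = 6.626 × 10⁻³⁴ / 9.456 × 10⁻²² = 7.01 × 10⁻¹³ m = 701 fm.

λ = 701 fm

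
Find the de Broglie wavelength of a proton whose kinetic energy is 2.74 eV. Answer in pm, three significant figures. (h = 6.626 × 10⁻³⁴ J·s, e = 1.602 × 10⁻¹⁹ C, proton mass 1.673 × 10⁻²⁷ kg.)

λ = 17.3 pm

KE = 2.74 eV = 4.389 × 10⁻¹⁹ J.
p = √(2mKE) = √(2 × 1.673 × 10⁻²⁷ × 4.389 × 10⁻¹⁹) = 3.832 × 10⁻²³ kg·m/s.
λ = h/p = 6.626 × 10⁻³⁴ / 3.832 × 10⁻²³ = 1.73 × 10⁻¹¹ m = 17.3 pm.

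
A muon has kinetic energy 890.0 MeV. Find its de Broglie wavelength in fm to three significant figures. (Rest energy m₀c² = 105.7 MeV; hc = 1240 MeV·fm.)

Total energy E = KE + m₀c² = 890.0 + 105.7 = 995.7 MeV.
(pc)² = E² − (m₀c²)² = (995.7)² − (105.7)² = 9.802 × 10⁵ MeV², so pc = 990.1 MeV.
λ = hc/(pc) = 1240 MeV·fm / 990.1 MeV = 1.25 fm.

λ = 1.25 fm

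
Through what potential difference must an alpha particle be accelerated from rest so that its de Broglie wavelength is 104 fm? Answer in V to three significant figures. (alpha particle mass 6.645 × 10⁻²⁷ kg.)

p = h/λ = 6.626 × 10⁻³⁴ / 1.040 × 10⁻¹³ = 6.371 × 10⁻²¹ kg·m/s.
KE = p²/(2m) = 3.054 × 10⁻¹⁵ J.
V = KE/2e = 3.054 × 10⁻¹⁵ / (2 × 1.602 × 10⁻¹⁹) = 9530 V.

V = 9530 V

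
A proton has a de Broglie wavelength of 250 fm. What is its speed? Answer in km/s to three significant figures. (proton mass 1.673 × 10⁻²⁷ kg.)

p = h/λ = 6.626 × 10⁻³⁴ / 2.500 × 10⁻¹³ = 2.650 × 10⁻²¹ kg·m/s.
v = p/m = 2.650 × 10⁻²¹ / 1.673 × 10⁻²⁷ = 1.58 × 10⁶ m/s = 1580 km/s.

v = 1580 km/s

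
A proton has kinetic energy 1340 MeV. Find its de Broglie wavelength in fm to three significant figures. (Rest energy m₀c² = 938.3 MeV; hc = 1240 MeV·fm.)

Total energy E = KE + m₀c² = 1340 + 938.3 = 2278.3 MeV.
(pc)² = E² − (m₀c²)² = (2278.3)² − (938.3)² = 4.310 × 10⁶ MeV², so pc = 2076 MeV.
λ = hc/(pc) = 1240 MeV·fm / 2076 MeV = 0.597 fm.

λ = 0.597 fm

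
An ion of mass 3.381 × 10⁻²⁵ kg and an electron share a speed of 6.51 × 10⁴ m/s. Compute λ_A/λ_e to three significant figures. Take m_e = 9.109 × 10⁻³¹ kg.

At fixed v, p = mv so λ = h/(mv) ∝ 1/m.
λ_A/λ_e = m_e/m_A = 9.109 × 10⁻³¹/3.381 × 10⁻²⁵ = 2.69 × 10⁻⁶.

λ_A/λ_e = 2.69 × 10⁻⁶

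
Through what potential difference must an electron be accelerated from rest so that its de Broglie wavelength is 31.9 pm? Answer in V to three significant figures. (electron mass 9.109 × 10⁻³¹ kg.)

V = 1480 V

p = h/λ = 6.626 × 10⁻³⁴ / 3.190 × 10⁻¹¹ = 2.077 × 10⁻²³ kg·m/s.
KE = p²/(2m) = 2.368 × 10⁻¹⁶ J.
V = KE/e = 2.368 × 10⁻¹⁶ / (1.602 × 10⁻¹⁹) = 1480 V.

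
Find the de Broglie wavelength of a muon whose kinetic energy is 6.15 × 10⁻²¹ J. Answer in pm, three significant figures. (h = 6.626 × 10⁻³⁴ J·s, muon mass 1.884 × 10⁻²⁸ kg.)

p = √(2mKE) = √(2 × 1.884 × 10⁻²⁸ × 6.150 × 10⁻²¹) = 1.522 × 10⁻²⁴ kg·m/s.
λ = h/p = 6.626 × 10⁻³⁴ / 1.522 × 10⁻²⁴ = 4.35 × 10⁻¹⁰ m = 435 pm.

λ = 435 pm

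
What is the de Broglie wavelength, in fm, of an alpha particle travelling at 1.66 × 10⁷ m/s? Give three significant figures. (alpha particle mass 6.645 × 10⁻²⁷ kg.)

λ = 6.01 fm

p = mv = 6.645 × 10⁻²⁷ × 1.66 × 10⁷ = 1.103 × 10⁻¹⁹ kg·m/s.
λ = h/p = 6.626 × 10⁻³⁴ / 1.103 × 10⁻¹⁹ = 6.01 × 10⁻¹⁵ m = 6.01 fm.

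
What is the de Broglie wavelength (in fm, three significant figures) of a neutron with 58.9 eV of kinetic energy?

KE = 58.9 eV = 9.436 × 10⁻¹⁸ J.
p = √(2mKE) = √(2 × 1.675 × 10⁻²⁷ × 9.436 × 10⁻¹⁸) = 1.778 × 10⁻²² kg·m/s.
λ = h/p = 6.626 × 10⁻³⁴ / 1.778 × 10⁻²² = 3.73 × 10⁻¹² m = 3730 fm.

λ = 3730 fm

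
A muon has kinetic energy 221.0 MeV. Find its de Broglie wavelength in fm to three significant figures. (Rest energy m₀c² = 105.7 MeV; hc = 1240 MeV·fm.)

λ = 4.01 fm

Total energy E = KE + m₀c² = 221.0 + 105.7 = 326.7 MeV.
(pc)² = E² − (m₀c²)² = (326.7)² − (105.7)² = 9.556 × 10⁴ MeV², so pc = 309.1 MeV.
λ = hc/(pc) = 1240 MeV·fm / 309.1 MeV = 4.01 fm.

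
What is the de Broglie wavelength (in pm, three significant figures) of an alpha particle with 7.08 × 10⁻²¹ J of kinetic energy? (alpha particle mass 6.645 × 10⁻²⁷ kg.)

p = √(2mKE) = √(2 × 6.645 × 10⁻²⁷ × 7.080 × 10⁻²¹) = 9.700 × 10⁻²⁴ kg·m/s.
λ = h/p = 6.626 × 10⁻³⁴ / 9.700 × 10⁻²⁴ = 6.83 × 10⁻¹¹ m = 68.3 pm.

λ = 68.3 pm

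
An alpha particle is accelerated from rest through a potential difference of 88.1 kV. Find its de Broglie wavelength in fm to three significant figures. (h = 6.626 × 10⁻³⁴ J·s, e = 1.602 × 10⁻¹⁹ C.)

KE = 2eV = 2 × 1.602 × 10⁻¹⁹ × 8.810 × 10⁴ = 2.823 × 10⁻¹⁴ J.
p = √(2mKE) = √(2 × 6.645 × 10⁻²⁷ × 2.823 × 10⁻¹⁴) = 1.937 × 10⁻²⁰ kg·m/s.
λ = h/p = 6.626 × 10⁻³⁴ / 1.937 × 10⁻²⁰ = 3.42 × 10⁻¹⁴ m = 34.2 fm.

λ = 34.2 fm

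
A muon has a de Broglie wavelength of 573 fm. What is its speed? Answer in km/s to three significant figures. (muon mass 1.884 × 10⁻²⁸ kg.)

p = h/λ = 6.626 × 10⁻³⁴ / 5.730 × 10⁻¹³ = 1.156 × 10⁻²¹ kg·m/s.
v = p/m = 1.156 × 10⁻²¹ / 1.884 × 10⁻²⁸ = 6.14 × 10⁶ m/s = 6140 km/s.

v = 6140 km/s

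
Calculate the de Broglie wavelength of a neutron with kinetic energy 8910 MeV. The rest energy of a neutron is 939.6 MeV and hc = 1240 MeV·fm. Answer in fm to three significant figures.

λ = 0.126 fm

Total energy E = KE + m₀c² = 8910 + 939.6 = 9849.6 MeV.
(pc)² = E² − (m₀c²)² = (9849.6)² − (939.6)² = 9.613 × 10⁷ MeV², so pc = 9805 MeV.
λ = hc/(pc) = 1240 MeV·fm / 9805 MeV = 0.126 fm.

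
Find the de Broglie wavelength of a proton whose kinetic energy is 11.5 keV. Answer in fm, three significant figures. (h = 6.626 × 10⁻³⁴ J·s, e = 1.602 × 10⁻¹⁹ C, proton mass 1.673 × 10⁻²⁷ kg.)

λ = 267 fm

KE = 11.5 keV = 1.842 × 10⁻¹⁵ J.
p = √(2mKE) = √(2 × 1.673 × 10⁻²⁷ × 1.842 × 10⁻¹⁵) = 2.483 × 10⁻²¹ kg·m/s.
λ = h/p = 6.626 × 10⁻³⁴ / 2.483 × 10⁻²¹ = 2.67 × 10⁻¹³ m = 267 fm.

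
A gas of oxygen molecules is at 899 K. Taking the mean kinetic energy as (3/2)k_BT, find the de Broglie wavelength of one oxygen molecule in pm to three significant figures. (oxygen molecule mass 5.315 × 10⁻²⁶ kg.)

λ = 14.9 pm

KE = (3/2)k_BT = 1.5 × 1.381 × 10⁻²³ × 899 = 1.862 × 10⁻²⁰ J.
p = √(2mKE) = √(2 × 5.315 × 10⁻²⁶ × 1.862 × 10⁻²⁰) = 4.449 × 10⁻²³ kg·m/s.
λ = h/p = 1.49 × 10⁻¹¹ m = 14.9 pm.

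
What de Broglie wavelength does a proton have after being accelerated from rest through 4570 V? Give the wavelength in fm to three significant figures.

λ = 423 fm

KE = eV = 1.602 × 10⁻¹⁹ × 4570 = 7.321 × 10⁻¹⁶ J.
p = √(2mKE) = √(2 × 1.673 × 10⁻²⁷ × 7.321 × 10⁻¹⁶) = 1.565 × 10⁻²¹ kg·m/s.
λ = h/p = 6.626 × 10⁻³⁴ / 1.565 × 10⁻²¹ = 4.23 × 10⁻¹³ m = 423 fm.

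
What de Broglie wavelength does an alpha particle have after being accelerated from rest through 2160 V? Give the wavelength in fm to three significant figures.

KE = 2eV = 2 × 1.602 × 10⁻¹⁹ × 2160 = 6.921 × 10⁻¹⁶ J.
p = √(2mKE) = √(2 × 6.645 × 10⁻²⁷ × 6.921 × 10⁻¹⁶) = 3.033 × 10⁻²¹ kg·m/s.
λ = h/p = 6.626 × 10⁻³⁴ / 3.033 × 10⁻²¹ = 2.18 × 10⁻¹³ m = 218 fm.

λ = 218 fm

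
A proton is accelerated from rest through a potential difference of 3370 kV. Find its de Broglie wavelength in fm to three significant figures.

λ = 15.6 fm

KE = eV = 1.602 × 10⁻¹⁹ × 3.370 × 10⁶ = 5.399 × 10⁻¹³ J.
p = √(2mKE) = √(2 × 1.673 × 10⁻²⁷ × 5.399 × 10⁻¹³) = 4.250 × 10⁻²⁰ kg·m/s.
λ = h/p = 6.626 × 10⁻³⁴ / 4.250 × 10⁻²⁰ = 1.56 × 10⁻¹⁴ m = 15.6 fm.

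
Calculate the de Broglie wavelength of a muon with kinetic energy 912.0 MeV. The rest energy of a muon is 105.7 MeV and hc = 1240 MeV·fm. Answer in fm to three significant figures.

Total energy E = KE + m₀c² = 912.0 + 105.7 = 1017.7 MeV.
(pc)² = E² − (m₀c²)² = (1017.7)² − (105.7)² = 1.025 × 10⁶ MeV², so pc = 1012 MeV.
λ = hc/(pc) = 1240 MeV·fm / 1012 MeV = 1.23 fm.

λ = 1.23 fm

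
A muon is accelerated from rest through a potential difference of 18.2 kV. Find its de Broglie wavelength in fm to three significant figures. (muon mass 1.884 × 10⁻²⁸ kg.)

λ = 632 fm

KE = eV = 1.602 × 10⁻¹⁹ × 1.820 × 10⁴ = 2.916 × 10⁻¹⁵ J.
p = √(2mKE) = √(2 × 1.884 × 10⁻²⁸ × 2.916 × 10⁻¹⁵) = 1.048 × 10⁻²¹ kg·m/s.
λ = h/p = 6.626 × 10⁻³⁴ / 1.048 × 10⁻²¹ = 6.32 × 10⁻¹³ m = 632 fm.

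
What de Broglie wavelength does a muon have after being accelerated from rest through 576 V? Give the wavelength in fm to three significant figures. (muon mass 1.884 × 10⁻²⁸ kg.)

KE = eV = 1.602 × 10⁻¹⁹ × 576.0 = 9.228 × 10⁻¹⁷ J.
p = √(2mKE) = √(2 × 1.884 × 10⁻²⁸ × 9.228 × 10⁻¹⁷) = 1.865 × 10⁻²² kg·m/s.
λ = h/p = 6.626 × 10⁻³⁴ / 1.865 × 10⁻²² = 3.55 × 10⁻¹² m = 3550 fm.

λ = 3550 fm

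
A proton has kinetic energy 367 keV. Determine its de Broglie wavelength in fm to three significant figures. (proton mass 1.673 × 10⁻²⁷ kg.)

λ = 47.2 fm

KE = 367 keV = 5.879 × 10⁻¹⁴ J.
p = √(2mKE) = √(2 × 1.673 × 10⁻²⁷ × 5.879 × 10⁻¹⁴) = 1.403 × 10⁻²⁰ kg·m/s.
λ = h/p = 6.626 × 10⁻³⁴ / 1.403 × 10⁻²⁰ = 4.72 × 10⁻¹⁴ m = 47.2 fm.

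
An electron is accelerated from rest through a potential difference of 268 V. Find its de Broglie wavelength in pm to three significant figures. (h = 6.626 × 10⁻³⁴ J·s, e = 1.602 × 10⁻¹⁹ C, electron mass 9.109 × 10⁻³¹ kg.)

KE = eV = 1.602 × 10⁻¹⁹ × 268.0 = 4.293 × 10⁻¹⁷ J.
p = √(2mKE) = √(2 × 9.109 × 10⁻³¹ × 4.293 × 10⁻¹⁷) = 8.844 × 10⁻²⁴ kg·m/s.
λ = h/p = 6.626 × 10⁻³⁴ / 8.844 × 10⁻²⁴ = 7.49 × 10⁻¹¹ m = 74.9 pm.

λ = 74.9 pm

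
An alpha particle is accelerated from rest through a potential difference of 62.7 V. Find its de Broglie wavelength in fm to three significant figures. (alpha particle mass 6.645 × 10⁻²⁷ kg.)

λ = 1280 fm

KE = 2eV = 2 × 1.602 × 10⁻¹⁹ × 62.70 = 2.009 × 10⁻¹⁷ J.
p = √(2mKE) = √(2 × 6.645 × 10⁻²⁷ × 2.009 × 10⁻¹⁷) = 5.167 × 10⁻²² kg·m/s.
λ = h/p = 6.626 × 10⁻³⁴ / 5.167 × 10⁻²² = 1.28 × 10⁻¹² m = 1280 fm.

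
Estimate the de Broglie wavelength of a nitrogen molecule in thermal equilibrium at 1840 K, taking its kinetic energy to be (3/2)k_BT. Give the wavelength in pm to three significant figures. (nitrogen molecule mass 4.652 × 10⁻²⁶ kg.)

KE = (3/2)k_BT = 1.5 × 1.381 × 10⁻²³ × 1840 = 3.812 × 10⁻²⁰ J.
p = √(2mKE) = √(2 × 4.652 × 10⁻²⁶ × 3.812 × 10⁻²⁰) = 5.955 × 10⁻²³ kg·m/s.
λ = h/p = 1.11 × 10⁻¹¹ m = 11.1 pm.

λ = 11.1 pm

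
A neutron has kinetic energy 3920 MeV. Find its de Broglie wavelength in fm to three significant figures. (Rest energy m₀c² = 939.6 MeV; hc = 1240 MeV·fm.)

Total energy E = KE + m₀c² = 3920 + 939.6 = 4859.6 MeV.
(pc)² = E² − (m₀c²)² = (4859.6)² − (939.6)² = 2.273 × 10⁷ MeV², so pc = 4768 MeV.
λ = hc/(pc) = 1240 MeV·fm / 4768 MeV = 0.260 fm.

λ = 0.260 fm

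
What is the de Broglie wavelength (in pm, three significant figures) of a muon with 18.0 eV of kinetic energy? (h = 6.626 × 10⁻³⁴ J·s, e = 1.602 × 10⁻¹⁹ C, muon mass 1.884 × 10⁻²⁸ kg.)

λ = 20.1 pm

KE = 18.0 eV = 2.884 × 10⁻¹⁸ J.
p = √(2mKE) = √(2 × 1.884 × 10⁻²⁸ × 2.884 × 10⁻¹⁸) = 3.296 × 10⁻²³ kg·m/s.
λ = h/p = 6.626 × 10⁻³⁴ / 3.296 × 10⁻²³ = 2.01 × 10⁻¹¹ m = 20.1 pm.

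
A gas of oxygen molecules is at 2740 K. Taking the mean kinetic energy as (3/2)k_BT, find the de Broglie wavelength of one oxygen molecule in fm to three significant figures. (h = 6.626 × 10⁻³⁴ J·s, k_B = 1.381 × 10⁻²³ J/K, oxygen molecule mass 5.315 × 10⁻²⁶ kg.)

λ = 8530 fm

KE = (3/2)k_BT = 1.5 × 1.381 × 10⁻²³ × 2740 = 5.676 × 10⁻²⁰ J.
p = √(2mKE) = √(2 × 5.315 × 10⁻²⁶ × 5.676 × 10⁻²⁰) = 7.768 × 10⁻²³ kg·m/s.
λ = h/p = 8.53 × 10⁻¹² m = 8530 fm.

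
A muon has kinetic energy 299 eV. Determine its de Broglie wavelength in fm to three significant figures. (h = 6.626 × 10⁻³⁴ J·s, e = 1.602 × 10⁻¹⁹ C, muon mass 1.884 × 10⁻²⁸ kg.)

λ = 4930 fm

KE = 299 eV = 4.790 × 10⁻¹⁷ J.
p = √(2mKE) = √(2 × 1.884 × 10⁻²⁸ × 4.790 × 10⁻¹⁷) = 1.343 × 10⁻²² kg·m/s.
λ = h/p = 6.626 × 10⁻³⁴ / 1.343 × 10⁻²² = 4.93 × 10⁻¹² m = 4930 fm.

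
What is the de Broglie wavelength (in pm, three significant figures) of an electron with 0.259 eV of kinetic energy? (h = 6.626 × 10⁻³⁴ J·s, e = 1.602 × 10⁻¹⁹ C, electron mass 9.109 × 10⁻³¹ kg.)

KE = 0.259 eV = 4.149 × 10⁻²⁰ J.
p = √(2mKE) = √(2 × 9.109 × 10⁻³¹ × 4.149 × 10⁻²⁰) = 2.749 × 10⁻²⁵ kg·m/s.
λ = h/p = 6.626 × 10⁻³⁴ / 2.749 × 10⁻²⁵ = 2.41 × 10⁻⁹ m = 2410 pm.

λ = 2410 pm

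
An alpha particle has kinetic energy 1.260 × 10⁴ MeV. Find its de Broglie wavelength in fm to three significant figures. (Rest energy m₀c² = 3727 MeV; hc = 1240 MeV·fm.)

Total energy E = KE + m₀c² = 1.260 × 10⁴ + 3727 = 16327 MeV.
(pc)² = E² − (m₀c²)² = (16327)² − (3727)² = 2.527 × 10⁸ MeV², so pc = 1.590 × 10⁴ MeV.
λ = hc/(pc) = 1240 MeV·fm / 1.590 × 10⁴ MeV = 0.0780 fm.

λ = 0.0780 fm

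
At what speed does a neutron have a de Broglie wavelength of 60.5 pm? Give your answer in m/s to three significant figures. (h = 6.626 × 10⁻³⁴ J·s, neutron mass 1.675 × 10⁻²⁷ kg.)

v = 6540 m/s

p = h/λ = 6.626 × 10⁻³⁴ / 6.050 × 10⁻¹¹ = 1.095 × 10⁻²³ kg·m/s.
v = p/m = 1.095 × 10⁻²³ / 1.675 × 10⁻²⁷ = 6.54 × 10³ m/s = 6540 m/s.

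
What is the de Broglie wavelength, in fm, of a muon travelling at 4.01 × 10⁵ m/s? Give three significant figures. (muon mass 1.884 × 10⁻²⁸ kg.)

λ = 8770 fm

p = mv = 1.884 × 10⁻²⁸ × 4.01 × 10⁵ = 7.555 × 10⁻²³ kg·m/s.
λ = h/p = 6.626 × 10⁻³⁴ / 7.555 × 10⁻²³ = 8.77 × 10⁻¹² m = 8770 fm.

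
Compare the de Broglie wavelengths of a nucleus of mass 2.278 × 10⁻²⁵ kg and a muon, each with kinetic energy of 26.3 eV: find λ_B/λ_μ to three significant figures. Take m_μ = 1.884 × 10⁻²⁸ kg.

λ_B/λ_μ = 0.0288

At fixed KE, p = √(2mKE) so λ = h/p ∝ 1/√m.
λ_B/λ_μ = √(m_μ/m_B) = √(1.884 × 10⁻²⁸/2.278 × 10⁻²⁵) = √(8.270 × 10⁻⁴) = 0.0288.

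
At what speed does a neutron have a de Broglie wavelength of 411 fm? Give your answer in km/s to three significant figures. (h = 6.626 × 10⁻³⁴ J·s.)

p = h/λ = 6.626 × 10⁻³⁴ / 4.110 × 10⁻¹³ = 1.612 × 10⁻²¹ kg·m/s.
v = p/m = 1.612 × 10⁻²¹ / 1.675 × 10⁻²⁷ = 9.62 × 10⁵ m/s = 962 km/s.

v = 962 km/s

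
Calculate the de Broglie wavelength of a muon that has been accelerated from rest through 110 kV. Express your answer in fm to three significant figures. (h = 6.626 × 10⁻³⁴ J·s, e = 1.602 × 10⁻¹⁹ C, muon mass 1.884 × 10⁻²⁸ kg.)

λ = 257 fm

KE = eV = 1.602 × 10⁻¹⁹ × 1.100 × 10⁵ = 1.762 × 10⁻¹⁴ J.
p = √(2mKE) = √(2 × 1.884 × 10⁻²⁸ × 1.762 × 10⁻¹⁴) = 2.577 × 10⁻²¹ kg·m/s.
λ = h/p = 6.626 × 10⁻³⁴ / 2.577 × 10⁻²¹ = 2.57 × 10⁻¹³ m = 257 fm.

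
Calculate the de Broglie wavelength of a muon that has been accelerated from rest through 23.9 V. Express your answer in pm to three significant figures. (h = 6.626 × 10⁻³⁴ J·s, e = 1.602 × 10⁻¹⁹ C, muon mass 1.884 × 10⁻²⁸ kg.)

λ = 17.4 pm

KE = eV = 1.602 × 10⁻¹⁹ × 23.90 = 3.829 × 10⁻¹⁸ J.
p = √(2mKE) = √(2 × 1.884 × 10⁻²⁸ × 3.829 × 10⁻¹⁸) = 3.798 × 10⁻²³ kg·m/s.
λ = h/p = 6.626 × 10⁻³⁴ / 3.798 × 10⁻²³ = 1.74 × 10⁻¹¹ m = 17.4 pm.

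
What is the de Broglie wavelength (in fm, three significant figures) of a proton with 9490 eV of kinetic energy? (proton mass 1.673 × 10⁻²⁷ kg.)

KE = 9490 eV = 1.520 × 10⁻¹⁵ J.
p = √(2mKE) = √(2 × 1.673 × 10⁻²⁷ × 1.520 × 10⁻¹⁵) = 2.255 × 10⁻²¹ kg·m/s.
λ = h/p = 6.626 × 10⁻³⁴ / 2.255 × 10⁻²¹ = 2.94 × 10⁻¹³ m = 294 fm.

λ = 294 fm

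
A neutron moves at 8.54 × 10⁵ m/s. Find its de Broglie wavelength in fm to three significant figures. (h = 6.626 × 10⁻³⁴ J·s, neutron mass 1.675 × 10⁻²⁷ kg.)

p = mv = 1.675 × 10⁻²⁷ × 8.54 × 10⁵ = 1.430 × 10⁻²¹ kg·m/s.
λ = h/p = 6.626 × 10⁻³⁴ / 1.430 × 10⁻²¹ = 4.63 × 10⁻¹³ m = 463 fm.

λ = 463 fm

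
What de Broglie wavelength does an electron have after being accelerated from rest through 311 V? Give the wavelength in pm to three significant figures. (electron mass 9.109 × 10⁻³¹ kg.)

λ = 69.5 pm

KE = eV = 1.602 × 10⁻¹⁹ × 311.0 = 4.982 × 10⁻¹⁷ J.
p = √(2mKE) = √(2 × 9.109 × 10⁻³¹ × 4.982 × 10⁻¹⁷) = 9.527 × 10⁻²⁴ kg·m/s.
λ = h/p = 6.626 × 10⁻³⁴ / 9.527 × 10⁻²⁴ = 6.95 × 10⁻¹¹ m = 69.5 pm.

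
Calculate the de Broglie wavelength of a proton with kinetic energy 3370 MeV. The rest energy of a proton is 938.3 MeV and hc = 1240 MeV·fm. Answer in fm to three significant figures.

λ = 0.295 fm

Total energy E = KE + m₀c² = 3370 + 938.3 = 4308.3 MeV.
(pc)² = E² − (m₀c²)² = (4308.3)² − (938.3)² = 1.768 × 10⁷ MeV², so pc = 4205 MeV.
λ = hc/(pc) = 1240 MeV·fm / 4205 MeV = 0.295 fm.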